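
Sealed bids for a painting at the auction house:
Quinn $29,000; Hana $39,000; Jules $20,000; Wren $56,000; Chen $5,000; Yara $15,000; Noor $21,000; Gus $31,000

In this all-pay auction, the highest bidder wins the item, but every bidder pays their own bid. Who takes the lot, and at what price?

All-pay auction: the highest bidder wins the item, but every bidder pays their own bid.
Bids in order: 56,000 (Wren) > 39,000 (Hana) > 31,000 (Gus) > 29,000 (Quinn) > 21,000 (Noor) > 20,000 (Jules) > …
Wren is highest and takes the item; every bidder forfeits their bid.

Wren pays $56,000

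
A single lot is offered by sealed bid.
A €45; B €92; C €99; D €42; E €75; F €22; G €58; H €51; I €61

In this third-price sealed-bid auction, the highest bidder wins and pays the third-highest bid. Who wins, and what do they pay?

C pays €75

Bids in order: 99 (C) > 92 (B) > 75 (E) > 61 (I) > 58 (G) > 51 (H) > …
C is highest; pays the third-highest bid, €75.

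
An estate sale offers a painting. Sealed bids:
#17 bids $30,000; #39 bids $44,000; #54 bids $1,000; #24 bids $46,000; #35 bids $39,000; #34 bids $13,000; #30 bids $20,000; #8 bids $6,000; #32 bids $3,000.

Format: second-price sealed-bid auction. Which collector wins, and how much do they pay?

Bids in order: 46,000 (#24) > 44,000 (#39) > 39,000 (#35) > 30,000 (#17) > 20,000 (#30) > 13,000 (#34) > …
#24 wins with the highest bid; price is set by the runner-up at $44,000.

#24 pays $44,000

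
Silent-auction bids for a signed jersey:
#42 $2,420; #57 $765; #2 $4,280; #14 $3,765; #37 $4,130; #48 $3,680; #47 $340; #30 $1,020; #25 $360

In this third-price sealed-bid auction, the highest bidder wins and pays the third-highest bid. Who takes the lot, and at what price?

Sorting bids: 4,280 (#2) > 4,130 (#37) > 3,765 (#14) > 3,680 (#48) > 2,420 (#42) > 1,020 (#30) > …
#2 is highest; pays the third-highest bid, $3,765.

#2 pays $3,765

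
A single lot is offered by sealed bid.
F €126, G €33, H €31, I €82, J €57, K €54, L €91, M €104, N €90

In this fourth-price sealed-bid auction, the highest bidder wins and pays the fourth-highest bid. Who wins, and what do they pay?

Fourth-price sealed-bid auction: the highest bidder wins and pays the fourth-highest bid.
Bids ranked: 126 (F) > 104 (M) > 91 (L) > 90 (N) > 82 (I) > 57 (J) > …
F is highest; pays the fourth-highest bid, €90.

F pays €90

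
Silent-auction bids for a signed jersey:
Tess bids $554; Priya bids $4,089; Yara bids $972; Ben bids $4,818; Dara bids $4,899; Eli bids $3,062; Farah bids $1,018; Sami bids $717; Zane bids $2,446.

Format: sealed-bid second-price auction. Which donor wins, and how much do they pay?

Dara pays $4,818

Sorting bids: 4,899 (Dara) > 4,818 (Ben) > 4,089 (Priya) > 3,062 (Eli) > 2,446 (Zane) > 1,018 (Farah) > …
Dara is highest; pays the second-highest bid, $4,818.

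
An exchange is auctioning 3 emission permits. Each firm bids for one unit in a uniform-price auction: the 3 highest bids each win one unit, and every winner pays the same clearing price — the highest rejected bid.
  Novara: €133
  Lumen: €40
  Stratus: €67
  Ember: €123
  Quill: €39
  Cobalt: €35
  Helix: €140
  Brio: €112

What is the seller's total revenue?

Sorting: 140 (Helix), 133 (Novara), 123 (Ember), 112 (Brio), 67 (Stratus), …
Winners (3 units): Helix, Novara, Ember.
First losing bid is Brio's €112, which sets the uniform price.
Total revenue = 3 × €112 = €336.

Total revenue: €336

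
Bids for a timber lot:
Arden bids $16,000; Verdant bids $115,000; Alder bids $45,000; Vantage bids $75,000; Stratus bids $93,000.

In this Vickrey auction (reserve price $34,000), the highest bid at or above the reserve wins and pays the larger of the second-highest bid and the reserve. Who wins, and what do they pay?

Vickrey auction (reserve price $34,000): the highest bid at or above the reserve wins and pays the larger of the second-highest bid and the reserve.
Bids ranked: 115,000 (Verdant) > 93,000 (Stratus) > 75,000 (Vantage) > 45,000 (Alder) > 16,000 (Arden)
Highest eligible bid: Verdant at $115,000.
Second-highest bid $93,000 exceeds the reserve $34,000 → payment $93,000.

Verdant pays $93,000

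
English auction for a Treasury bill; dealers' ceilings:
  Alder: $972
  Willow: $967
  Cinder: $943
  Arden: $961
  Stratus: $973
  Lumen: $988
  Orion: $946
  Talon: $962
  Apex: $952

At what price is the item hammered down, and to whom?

Sorting limits: 988 (Lumen) > 973 (Stratus) > 972 (Alder) > 967 (Willow) > 962 (Talon) > 961 (Arden) > …
Stratus is the last rival to drop out, at $973; Lumen remains and wins at that price.

Lumen wins at $973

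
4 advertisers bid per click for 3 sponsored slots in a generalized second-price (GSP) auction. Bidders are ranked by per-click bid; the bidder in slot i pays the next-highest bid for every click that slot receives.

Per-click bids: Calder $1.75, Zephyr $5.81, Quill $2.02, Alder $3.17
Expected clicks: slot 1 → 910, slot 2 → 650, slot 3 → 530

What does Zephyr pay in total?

Sorting advertisers: $5.81 (Zephyr) > $3.17 (Alder) > $2.02 (Quill) > $1.75 (Calder)
Zephyr holds slot 1 → pays next bid $3.17 × 910 clicks = $2884.70.

Zephyr pays $2884.70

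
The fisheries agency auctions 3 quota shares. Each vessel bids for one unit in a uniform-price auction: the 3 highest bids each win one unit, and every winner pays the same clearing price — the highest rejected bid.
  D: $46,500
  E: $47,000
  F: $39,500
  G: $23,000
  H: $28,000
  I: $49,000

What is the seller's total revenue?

Ordering the bids: 49,000 (I), 47,000 (E), 46,500 (D), 39,500 (F), 28,000 (H), …
The 3 highest are I, E, D.
First losing bid is F's $39,500, which sets the uniform price.
Total revenue = 3 × $39,500 = $118,500.

Total revenue: $118,500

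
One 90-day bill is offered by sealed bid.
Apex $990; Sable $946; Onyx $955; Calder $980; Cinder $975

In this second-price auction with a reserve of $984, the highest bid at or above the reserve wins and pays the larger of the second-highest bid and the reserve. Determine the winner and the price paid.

Bids in order: 990 (Apex) > 980 (Calder) > 975 (Cinder) > 955 (Onyx) > 946 (Sable)
Apex has the top bid at or above the reserve ($990).
Second-highest bid $980 is below the reserve $984, so the reserve binds → payment $984.

Apex pays $984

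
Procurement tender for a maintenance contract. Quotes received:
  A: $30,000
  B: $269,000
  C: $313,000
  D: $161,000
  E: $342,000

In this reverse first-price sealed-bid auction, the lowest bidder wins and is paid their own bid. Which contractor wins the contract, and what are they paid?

Rule: the lowest bidder wins and is paid their own bid.
Bids ranked: 30,000 (A) < 161,000 (D) < 269,000 (B) < 313,000 (C) < 342,000 (E)
First-price: A is paid what they bid, $30,000.

A is paid $30,000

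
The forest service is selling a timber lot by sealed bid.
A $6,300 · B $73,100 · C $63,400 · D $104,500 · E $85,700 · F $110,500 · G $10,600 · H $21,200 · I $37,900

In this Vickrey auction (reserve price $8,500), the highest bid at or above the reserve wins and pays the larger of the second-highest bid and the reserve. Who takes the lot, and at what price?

F pays $104,500

Rule: the highest bid at or above the reserve wins and pays the larger of the second-highest bid and the reserve.
Bids ranked: 110,500 (F) > 104,500 (D) > 85,700 (E) > 73,100 (B) > 63,400 (C) > 37,900 (I) > …
Highest eligible bid: F at $110,500.
max(second-highest $104,500, reserve $8,500) = $104,500; the reserve does not bind.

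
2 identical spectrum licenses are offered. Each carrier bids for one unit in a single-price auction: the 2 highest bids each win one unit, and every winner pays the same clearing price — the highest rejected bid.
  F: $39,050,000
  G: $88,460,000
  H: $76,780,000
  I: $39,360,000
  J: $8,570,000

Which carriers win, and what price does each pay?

G, H; each pays $39,360,000

Bids ranked high→low: 88,460,000 (G), 76,780,000 (H), 39,360,000 (I), 39,050,000 (F), …
Winners (2 units): G, H.
Clearing price = highest rejected bid = $39,360,000.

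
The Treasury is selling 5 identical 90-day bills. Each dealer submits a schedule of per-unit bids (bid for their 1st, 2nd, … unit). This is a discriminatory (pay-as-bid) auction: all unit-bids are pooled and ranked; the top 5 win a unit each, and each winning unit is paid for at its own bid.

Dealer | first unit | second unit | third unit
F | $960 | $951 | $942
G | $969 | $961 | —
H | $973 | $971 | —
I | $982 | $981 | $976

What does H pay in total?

H pays $1,944

All unit-bids, highest first — top 5: 982 (I-1), 981 (I-2), 976 (I-3), 973 (H-1), 971 (H-2)
Next rejected bid: $969 (not a price — pay-as-bid).
H's winning unit-bids: 973 + 971 = $1,944.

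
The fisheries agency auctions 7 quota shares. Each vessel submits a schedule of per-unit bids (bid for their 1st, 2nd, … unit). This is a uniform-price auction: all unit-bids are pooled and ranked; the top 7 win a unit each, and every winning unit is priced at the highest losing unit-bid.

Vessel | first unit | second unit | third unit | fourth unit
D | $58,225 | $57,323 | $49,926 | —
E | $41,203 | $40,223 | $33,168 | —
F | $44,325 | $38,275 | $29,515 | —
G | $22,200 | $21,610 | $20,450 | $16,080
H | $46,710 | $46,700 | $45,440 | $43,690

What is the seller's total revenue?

Total revenue: $305,830

Pooled unit-bids ranked (top 7): 58,225 (D-1), 57,323 (D-2), 49,926 (D-3), 46,710 (H-1), 46,700 (H-2), 45,440 (H-3), 44,325 (F-1)
The (k+1)-th unit-bid is $43,690.
Allocation: D 3, F 1, H 3. Every unit priced at $43,690.
Revenue = 7 × 43,690 = $305,830.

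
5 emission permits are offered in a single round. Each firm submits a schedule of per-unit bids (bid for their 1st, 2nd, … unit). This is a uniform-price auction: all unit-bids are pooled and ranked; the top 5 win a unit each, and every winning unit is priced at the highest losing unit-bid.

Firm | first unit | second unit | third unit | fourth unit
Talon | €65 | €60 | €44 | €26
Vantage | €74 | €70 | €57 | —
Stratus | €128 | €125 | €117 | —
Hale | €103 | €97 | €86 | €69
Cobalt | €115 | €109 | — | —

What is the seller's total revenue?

Pooled unit-bids ranked (top 5): 128 (Stratus-1), 125 (Stratus-2), 117 (Stratus-3), 115 (Cobalt-1), 109 (Cobalt-2)
First bid not allocated: €103.
Allocation: Cobalt 2, Stratus 3. Every unit priced at €103.
Revenue = 5 × 103 = €515.

Total revenue: €515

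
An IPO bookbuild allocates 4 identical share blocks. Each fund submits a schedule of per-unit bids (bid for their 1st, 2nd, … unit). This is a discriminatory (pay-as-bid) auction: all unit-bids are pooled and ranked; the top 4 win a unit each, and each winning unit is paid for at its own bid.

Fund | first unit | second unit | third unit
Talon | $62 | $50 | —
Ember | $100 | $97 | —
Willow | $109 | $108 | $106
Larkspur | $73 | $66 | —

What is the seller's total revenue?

Total revenue: $423

Pooled unit-bids ranked (top 4): 109 (Willow-1), 108 (Willow-2), 106 (Willow-3), 100 (Ember-1)
Next rejected bid: $97 (not a price — pay-as-bid).
Each winning unit pays its own bid.
Revenue = 109 + 108 + 106 + 100 = $423.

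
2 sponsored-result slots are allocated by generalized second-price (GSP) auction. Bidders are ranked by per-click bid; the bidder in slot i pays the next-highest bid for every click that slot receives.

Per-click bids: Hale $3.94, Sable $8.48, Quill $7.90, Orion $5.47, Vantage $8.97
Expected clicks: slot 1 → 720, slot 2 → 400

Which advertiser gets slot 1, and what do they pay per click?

Vantage; $8.48 per click

Per-click bids in order: $8.97 (Vantage) > $8.48 (Sable) > $7.90 (Quill) > …
Slot 1 goes to the first-ranked bidder, Vantage, who pays the next bid down: $8.48/click.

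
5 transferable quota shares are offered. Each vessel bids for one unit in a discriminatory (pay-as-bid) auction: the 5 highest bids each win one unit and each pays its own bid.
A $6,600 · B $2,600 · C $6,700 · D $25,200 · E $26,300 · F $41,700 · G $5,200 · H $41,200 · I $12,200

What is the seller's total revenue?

Total revenue: $146,600

Bids ranked high→low: 41,700 (F), 41,200 (H), 26,300 (E), 25,200 (D), 12,200 (I), 6,700 (C), 6,600 (A), …
Top 5: F, H, E, D, I.
Total revenue = 41,700 + 41,200 + 26,300 + 25,200 + 12,200 = $146,600.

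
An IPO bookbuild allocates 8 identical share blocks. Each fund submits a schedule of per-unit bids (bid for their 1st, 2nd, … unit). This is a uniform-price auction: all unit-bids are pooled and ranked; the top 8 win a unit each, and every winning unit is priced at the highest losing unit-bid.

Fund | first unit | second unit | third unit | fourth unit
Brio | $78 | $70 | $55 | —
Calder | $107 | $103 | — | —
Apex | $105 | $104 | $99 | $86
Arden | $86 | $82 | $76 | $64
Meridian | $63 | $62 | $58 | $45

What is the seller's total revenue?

All unit-bids, highest first — top 8: 107 (Calder-1), 105 (Apex-1), 104 (Apex-2), 103 (Calder-2), 99 (Apex-3), 86 (Apex-4), 86 (Arden-1), 82 (Arden-2)
Highest rejected unit-bid = $78.
Allocation: Apex 4, Arden 2, Calder 2. Every unit priced at $78.
Revenue = 8 × 78 = $624.

Total revenue: $624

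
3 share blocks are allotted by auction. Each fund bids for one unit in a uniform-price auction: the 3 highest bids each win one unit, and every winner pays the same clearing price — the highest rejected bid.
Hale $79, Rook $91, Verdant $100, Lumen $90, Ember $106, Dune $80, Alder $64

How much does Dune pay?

Dune pays $0

Sorting: 106 (Ember), 100 (Verdant), 91 (Rook), 90 (Lumen), 80 (Dune), …
Winners (3 units): Ember, Verdant, Rook.
First losing bid is Lumen's $90, which sets the uniform price.
Dune does not win → pays $0.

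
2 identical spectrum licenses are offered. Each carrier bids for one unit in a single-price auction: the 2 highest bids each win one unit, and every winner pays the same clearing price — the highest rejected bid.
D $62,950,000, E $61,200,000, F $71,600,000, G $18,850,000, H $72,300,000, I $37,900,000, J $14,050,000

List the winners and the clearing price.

Sorting: 72,300,000 (H), 71,600,000 (F), 62,950,000 (D), 61,200,000 (E), …
Winners (2 units): H, F.
Highest unsuccessful bid: $62,950,000 → clearing price.

H, F; each pays $62,950,000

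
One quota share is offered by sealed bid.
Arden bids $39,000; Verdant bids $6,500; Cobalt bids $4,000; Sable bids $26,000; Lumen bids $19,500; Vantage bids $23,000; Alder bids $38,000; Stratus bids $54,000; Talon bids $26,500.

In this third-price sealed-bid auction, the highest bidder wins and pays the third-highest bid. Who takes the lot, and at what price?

Stratus pays $38,000

Third-price sealed-bid auction: the highest bidder wins and pays the third-highest bid.
Bids in order: 54,000 (Stratus) > 39,000 (Arden) > 38,000 (Alder) > 26,500 (Talon) > 26,000 (Sable) > 23,000 (Vantage) > …
Stratus wins; payment is bid #3 in the ranking = $38,000.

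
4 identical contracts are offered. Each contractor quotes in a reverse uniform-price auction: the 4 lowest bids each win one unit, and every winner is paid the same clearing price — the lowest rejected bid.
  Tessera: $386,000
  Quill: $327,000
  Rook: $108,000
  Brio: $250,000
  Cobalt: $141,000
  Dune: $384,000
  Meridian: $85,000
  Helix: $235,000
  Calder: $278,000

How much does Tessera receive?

Bids ranked low→high: 85,000 (Meridian), 108,000 (Rook), 141,000 (Cobalt), 235,000 (Helix), 250,000 (Brio), 278,000 (Calder), …
The 4 lowest are Meridian, Rook, Cobalt, Helix.
First losing bid is Brio's $250,000, which sets the uniform price.
Tessera does not win → is paid $0.

Tessera is paid $0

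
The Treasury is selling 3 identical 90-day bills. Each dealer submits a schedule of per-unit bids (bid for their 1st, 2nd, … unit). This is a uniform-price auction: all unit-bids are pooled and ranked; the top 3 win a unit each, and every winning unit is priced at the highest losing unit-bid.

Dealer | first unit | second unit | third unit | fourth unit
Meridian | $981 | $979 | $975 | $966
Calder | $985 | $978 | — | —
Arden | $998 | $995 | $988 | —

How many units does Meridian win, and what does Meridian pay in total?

Meridian: 0 units, pays $0

Pooled unit-bids ranked (top 3): 998 (Arden-1), 995 (Arden-2), 988 (Arden-3)
Highest rejected unit-bid = $985.
Meridian wins 0 unit(s) at $985 each.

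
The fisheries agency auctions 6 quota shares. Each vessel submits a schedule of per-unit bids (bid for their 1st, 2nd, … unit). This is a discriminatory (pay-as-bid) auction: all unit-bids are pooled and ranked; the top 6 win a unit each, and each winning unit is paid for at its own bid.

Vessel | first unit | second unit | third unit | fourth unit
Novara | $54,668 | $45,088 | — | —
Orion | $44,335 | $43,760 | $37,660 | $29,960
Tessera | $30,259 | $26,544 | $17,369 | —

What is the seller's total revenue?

Pooled unit-bids ranked (top 6): 54,668 (Novara-1), 45,088 (Novara-2), 44,335 (Orion-1), 43,760 (Orion-2), 37,660 (Orion-3), 30,259 (Tessera-1)
Next rejected bid: $29,960 (not a price — pay-as-bid).
Each winning unit pays its own bid.
Revenue = 54,668 + 45,088 + 44,335 + 43,760 + 37,660 + 30,259 = $255,770.

Total revenue: $255,770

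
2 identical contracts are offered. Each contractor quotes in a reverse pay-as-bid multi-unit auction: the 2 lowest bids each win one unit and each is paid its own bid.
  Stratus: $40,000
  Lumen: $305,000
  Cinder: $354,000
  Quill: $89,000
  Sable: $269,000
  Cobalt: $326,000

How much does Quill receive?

Sorting: 40,000 (Stratus), 89,000 (Quill), 269,000 (Sable), 305,000 (Lumen), …
Winners (2 units): Stratus, Quill.
Quill wins → own bid $89,000.

Quill is paid $89,000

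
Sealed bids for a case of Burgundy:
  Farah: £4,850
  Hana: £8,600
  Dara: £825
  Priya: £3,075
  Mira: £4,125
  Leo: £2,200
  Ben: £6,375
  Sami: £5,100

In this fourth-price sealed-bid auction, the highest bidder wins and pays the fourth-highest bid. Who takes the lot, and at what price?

Hana pays £4,850

Bids in order: 8,600 (Hana) > 6,375 (Ben) > 5,100 (Sami) > 4,850 (Farah) > 4,125 (Mira) > 3,075 (Priya) > …
Hana is highest; pays the fourth-highest bid, £4,850.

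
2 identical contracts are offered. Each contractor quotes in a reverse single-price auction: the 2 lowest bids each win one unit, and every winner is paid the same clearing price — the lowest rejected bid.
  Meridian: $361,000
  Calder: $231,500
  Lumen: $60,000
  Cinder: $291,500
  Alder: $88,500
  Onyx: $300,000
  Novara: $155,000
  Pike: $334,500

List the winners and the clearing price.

Bids ranked low→high: 60,000 (Lumen), 88,500 (Alder), 155,000 (Novara), 231,500 (Calder), …
Winners (2 units): Lumen, Alder.
First losing bid is Novara's $155,000, which sets the uniform price.

Lumen, Alder; each is paid $155,000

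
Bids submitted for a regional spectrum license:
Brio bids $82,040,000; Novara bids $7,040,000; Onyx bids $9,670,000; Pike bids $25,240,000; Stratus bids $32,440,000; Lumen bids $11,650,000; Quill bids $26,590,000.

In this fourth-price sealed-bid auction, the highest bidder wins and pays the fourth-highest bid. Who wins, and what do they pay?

Sorting bids: 82,040,000 (Brio) > 32,440,000 (Stratus) > 26,590,000 (Quill) > 25,240,000 (Pike) > 11,650,000 (Lumen) > 9,670,000 (Onyx) > …
Brio wins; payment is bid #4 in the ranking = $25,240,000.

Brio pays $25,240,000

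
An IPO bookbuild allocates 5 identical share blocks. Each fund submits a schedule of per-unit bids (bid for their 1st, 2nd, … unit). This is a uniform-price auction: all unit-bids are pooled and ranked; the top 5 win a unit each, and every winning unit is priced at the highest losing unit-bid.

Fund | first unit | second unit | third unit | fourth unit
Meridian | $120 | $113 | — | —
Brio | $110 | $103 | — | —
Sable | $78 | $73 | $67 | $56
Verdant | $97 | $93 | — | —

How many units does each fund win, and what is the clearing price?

Merging the schedules and taking the best 5: 120 (Meridian-1), 113 (Meridian-2), 110 (Brio-1), 103 (Brio-2), 97 (Verdant-1)
Highest rejected unit-bid = $93.
Allocation: Brio 2, Meridian 2, Verdant 1.

Brio 2, Meridian 2, Verdant 1; clearing price $93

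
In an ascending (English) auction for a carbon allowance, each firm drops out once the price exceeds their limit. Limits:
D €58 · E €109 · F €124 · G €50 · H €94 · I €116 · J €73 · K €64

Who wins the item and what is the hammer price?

F wins at €116

Rule: the price rises until one bidder remains; the winner pays the price at which the last rival dropped out.
Limits ranked: 124 (F) > 116 (I) > 109 (E) > 94 (H) > 73 (J) > 64 (K) > …
Once the price passes €116, only F is left; the hammer falls at I's limit of €116.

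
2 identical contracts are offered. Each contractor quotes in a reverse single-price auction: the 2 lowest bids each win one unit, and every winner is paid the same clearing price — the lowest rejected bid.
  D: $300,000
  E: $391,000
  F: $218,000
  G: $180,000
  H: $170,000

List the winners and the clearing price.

H, G; each is paid $218,000

Ordering the bids: 170,000 (H), 180,000 (G), 218,000 (F), 300,000 (D), …
Lowest 2: H, G.
Lowest unsuccessful bid: $218,000 → clearing price.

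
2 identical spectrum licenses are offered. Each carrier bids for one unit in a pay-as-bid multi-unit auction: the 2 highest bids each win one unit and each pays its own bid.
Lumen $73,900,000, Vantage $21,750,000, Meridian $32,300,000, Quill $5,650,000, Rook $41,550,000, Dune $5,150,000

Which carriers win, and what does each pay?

Lumen $73,900,000, Rook $41,550,000

Bids ranked high→low: 73,900,000 (Lumen), 41,550,000 (Rook), 32,300,000 (Meridian), 21,750,000 (Vantage), …
Winners (2 units): Lumen, Rook.
Each winner pays its own bid: Lumen $73,900,000, Rook $41,550,000.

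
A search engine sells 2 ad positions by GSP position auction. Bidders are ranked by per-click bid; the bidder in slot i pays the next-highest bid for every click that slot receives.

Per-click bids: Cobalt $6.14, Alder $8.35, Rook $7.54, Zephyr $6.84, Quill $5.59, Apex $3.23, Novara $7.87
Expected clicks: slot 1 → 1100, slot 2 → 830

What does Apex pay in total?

Per-click bids in order: $8.35 (Alder) > $7.87 (Novara) > $7.54 (Rook) > …
Apex ranks below slot 2 → no slot, pays nothing.

Apex pays $0.00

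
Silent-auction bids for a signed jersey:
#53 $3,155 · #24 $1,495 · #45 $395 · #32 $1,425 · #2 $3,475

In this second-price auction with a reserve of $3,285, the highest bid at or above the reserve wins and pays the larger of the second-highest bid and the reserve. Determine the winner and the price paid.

#2 pays $3,285

Sorting bids: 3,475 (#2) > 3,155 (#53) > 1,495 (#24) > 1,425 (#32) > 395 (#45)
#2 has the top bid at or above the reserve ($3,475).
max(second-highest $3,155, reserve $3,285) = $3,285.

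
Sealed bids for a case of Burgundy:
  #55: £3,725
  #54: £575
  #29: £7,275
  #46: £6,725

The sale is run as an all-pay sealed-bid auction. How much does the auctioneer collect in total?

Bids ranked: 7,275 (#29) > 6,725 (#46) > 3,725 (#55) > 575 (#54)
Every bidder forfeits their bid regardless of winning.
Revenue = 3,725 + 575 + 7,275 + 6,725 = £18,300.

Total revenue: £18,300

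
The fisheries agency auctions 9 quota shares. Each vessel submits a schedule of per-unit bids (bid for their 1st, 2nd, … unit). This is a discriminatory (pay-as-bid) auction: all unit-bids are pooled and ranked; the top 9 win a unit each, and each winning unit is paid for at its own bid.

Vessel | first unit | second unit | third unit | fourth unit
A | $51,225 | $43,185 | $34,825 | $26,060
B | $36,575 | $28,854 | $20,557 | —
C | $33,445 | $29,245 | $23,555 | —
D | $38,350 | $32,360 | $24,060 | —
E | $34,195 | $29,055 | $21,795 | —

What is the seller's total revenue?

All unit-bids, highest first — top 9: 51,225 (A-1), 43,185 (A-2), 38,350 (D-1), 36,575 (B-1), 34,825 (A-3), 34,195 (E-1), 33,445 (C-1), 32,360 (D-2), 29,245 (C-2)
Next rejected bid: $29,055 (not a price — pay-as-bid).
Each winning unit pays its own bid.
Revenue = 51,225 + 43,185 + 38,350 + 36,575 + 34,825 + 34,195 + 33,445 + 32,360 + 29,245 = $333,405.

Total revenue: $333,405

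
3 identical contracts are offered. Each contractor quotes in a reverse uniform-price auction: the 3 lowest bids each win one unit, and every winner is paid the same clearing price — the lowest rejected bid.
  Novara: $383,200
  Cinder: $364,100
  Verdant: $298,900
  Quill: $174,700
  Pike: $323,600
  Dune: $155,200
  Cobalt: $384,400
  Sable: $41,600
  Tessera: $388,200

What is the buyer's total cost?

Bids ranked low→high: 41,600 (Sable), 155,200 (Dune), 174,700 (Quill), 298,900 (Verdant), 323,600 (Pike), …
The 3 lowest are Sable, Dune, Quill.
Lowest unsuccessful bid: $298,900 → clearing price.
Total cost = 3 × $298,900 = $896,700.

Total cost: $896,700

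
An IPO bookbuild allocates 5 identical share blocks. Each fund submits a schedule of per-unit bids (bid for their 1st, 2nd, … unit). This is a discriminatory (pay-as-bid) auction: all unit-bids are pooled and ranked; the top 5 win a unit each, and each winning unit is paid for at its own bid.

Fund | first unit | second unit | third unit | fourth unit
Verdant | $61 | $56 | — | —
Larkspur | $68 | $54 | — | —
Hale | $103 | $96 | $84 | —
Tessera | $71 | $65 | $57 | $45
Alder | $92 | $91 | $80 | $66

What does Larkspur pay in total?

All unit-bids, highest first — top 5: 103 (Hale-1), 96 (Hale-2), 92 (Alder-1), 91 (Alder-2), 84 (Hale-3)
Next rejected bid: $80 (not a price — pay-as-bid).
Larkspur wins no units.

Larkspur pays $0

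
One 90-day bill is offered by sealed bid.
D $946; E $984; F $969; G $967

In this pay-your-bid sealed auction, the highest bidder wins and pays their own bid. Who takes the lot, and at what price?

Bids in order: 984 (E) > 969 (F) > 967 (G) > 946 (D)
E has the highest bid and pays exactly that: $984.

E pays $984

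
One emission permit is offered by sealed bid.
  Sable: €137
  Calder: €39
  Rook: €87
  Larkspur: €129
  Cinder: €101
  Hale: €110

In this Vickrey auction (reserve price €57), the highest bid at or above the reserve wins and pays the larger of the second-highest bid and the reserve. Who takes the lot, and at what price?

Bids ranked: 137 (Sable) > 129 (Larkspur) > 110 (Hale) > 101 (Cinder) > 87 (Rook) > 39 (Calder)
Sable has the top bid at or above the reserve (€137).
max(second-highest €129, reserve €57) = €129; the reserve does not bind.

Sable pays €129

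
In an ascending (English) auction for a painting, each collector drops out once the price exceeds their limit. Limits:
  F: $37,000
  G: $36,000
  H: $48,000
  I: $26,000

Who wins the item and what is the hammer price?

H wins at $37,000

Open ascending-bid auction: the price rises until one bidder remains; the winner pays the price at which the last rival dropped out.
Limits in order: 48,000 (H) > 37,000 (F) > 36,000 (G) > 26,000 (I)
Bidding ends when F exits at $37,000; H takes it.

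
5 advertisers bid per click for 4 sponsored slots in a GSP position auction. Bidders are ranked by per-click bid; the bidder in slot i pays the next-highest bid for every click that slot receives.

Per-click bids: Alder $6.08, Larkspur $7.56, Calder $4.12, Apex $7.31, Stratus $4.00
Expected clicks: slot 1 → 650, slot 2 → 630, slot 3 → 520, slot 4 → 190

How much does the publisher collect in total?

Ranked by bid: $7.56 (Larkspur) > $7.31 (Apex) > $6.08 (Alder) > $4.12 (Calder) > $4.00 (Stratus)
Slot 1: Larkspur pays $7.31 × 650 = $4751.50
Slot 2: Apex pays $6.08 × 630 = $3830.40
Slot 3: Alder pays $4.12 × 520 = $2142.40
Slot 4: Calder pays $4.00 × 190 = $760.00
Total = $11484.30

Total revenue: $11484.30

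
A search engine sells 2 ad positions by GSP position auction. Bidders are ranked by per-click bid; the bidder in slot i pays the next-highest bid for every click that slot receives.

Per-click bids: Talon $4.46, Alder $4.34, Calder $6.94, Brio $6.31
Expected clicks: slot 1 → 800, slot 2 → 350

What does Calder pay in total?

Sorting advertisers: $6.94 (Calder) > $6.31 (Brio) > $4.46 (Talon) > …
Calder holds slot 1 → pays next bid $6.31 × 800 clicks = $5048.00.

Calder pays $5048.00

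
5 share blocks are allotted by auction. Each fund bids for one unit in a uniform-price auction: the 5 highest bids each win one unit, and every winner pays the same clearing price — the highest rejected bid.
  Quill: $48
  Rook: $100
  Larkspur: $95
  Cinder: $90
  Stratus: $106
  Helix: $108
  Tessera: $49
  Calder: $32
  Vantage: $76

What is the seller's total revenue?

Total revenue: $380

Sorting: 108 (Helix), 106 (Stratus), 100 (Rook), 95 (Larkspur), 90 (Cinder), 76 (Vantage), 49 (Tessera), …
Winners (5 units): Helix, Stratus, Rook, Larkspur, Cinder.
Clearing price = highest rejected bid = $76.
Total revenue = 5 × $76 = $380.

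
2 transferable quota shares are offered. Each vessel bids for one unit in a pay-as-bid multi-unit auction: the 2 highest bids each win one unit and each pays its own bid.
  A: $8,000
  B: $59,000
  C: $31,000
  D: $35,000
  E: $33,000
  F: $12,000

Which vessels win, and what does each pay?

B $59,000, D $35,000

Bids ranked high→low: 59,000 (B), 35,000 (D), 33,000 (E), 31,000 (C), …
Winners (2 units): B, D.
Each winner pays its own bid: B $59,000, D $35,000.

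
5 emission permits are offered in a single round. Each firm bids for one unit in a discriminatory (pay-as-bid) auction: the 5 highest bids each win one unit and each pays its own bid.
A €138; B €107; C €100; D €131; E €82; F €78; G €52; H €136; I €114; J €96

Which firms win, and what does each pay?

A €138, H €136, D €131, I €114, B €107

Bids ranked high→low: 138 (A), 136 (H), 131 (D), 114 (I), 107 (B), 100 (C), 96 (J), …
Winners (5 units): A, H, D, I, B.
Each winner pays its own bid: A €138, H €136, D €131, I €114, B €107.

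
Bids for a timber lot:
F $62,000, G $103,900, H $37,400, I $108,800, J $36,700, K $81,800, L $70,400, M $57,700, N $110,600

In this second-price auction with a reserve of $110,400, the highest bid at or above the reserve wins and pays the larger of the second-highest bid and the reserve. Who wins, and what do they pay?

N pays $110,400

Second-price auction with a reserve of $110,400: the highest bid at or above the reserve wins and pays the larger of the second-highest bid and the reserve.
Sorting bids: 110,600 (N) > 108,800 (I) > 103,900 (G) > 81,800 (K) > 70,400 (L) > 62,000 (F) > …
Highest eligible bid: N at $110,600.
max(second-highest $108,800, reserve $110,400) = $110,400.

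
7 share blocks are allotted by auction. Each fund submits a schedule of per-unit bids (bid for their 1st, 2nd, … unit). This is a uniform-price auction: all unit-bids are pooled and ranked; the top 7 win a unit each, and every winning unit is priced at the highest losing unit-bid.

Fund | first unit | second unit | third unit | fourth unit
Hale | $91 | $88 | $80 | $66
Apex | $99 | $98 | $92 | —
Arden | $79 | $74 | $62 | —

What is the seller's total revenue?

Merging the schedules and taking the best 7: 99 (Apex-1), 98 (Apex-2), 92 (Apex-3), 91 (Hale-1), 88 (Hale-2), 80 (Hale-3), 79 (Arden-1)
The (k+1)-th unit-bid is $74.
Allocation: Apex 3, Arden 1, Hale 3. Every unit priced at $74.
Revenue = 7 × 74 = $518.

Total revenue: $518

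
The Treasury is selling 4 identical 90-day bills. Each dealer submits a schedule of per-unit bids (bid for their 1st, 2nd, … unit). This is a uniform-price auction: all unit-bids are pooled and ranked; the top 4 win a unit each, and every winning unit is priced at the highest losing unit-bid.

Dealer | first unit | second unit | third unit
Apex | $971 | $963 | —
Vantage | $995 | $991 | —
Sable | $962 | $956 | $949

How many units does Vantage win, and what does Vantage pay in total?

All unit-bids, highest first — top 4: 995 (Vantage-1), 991 (Vantage-2), 971 (Apex-1), 963 (Apex-2)
The (k+1)-th unit-bid is $962.
Vantage wins 2 unit(s) at $962 each.

Vantage: 2 units, pays $1,924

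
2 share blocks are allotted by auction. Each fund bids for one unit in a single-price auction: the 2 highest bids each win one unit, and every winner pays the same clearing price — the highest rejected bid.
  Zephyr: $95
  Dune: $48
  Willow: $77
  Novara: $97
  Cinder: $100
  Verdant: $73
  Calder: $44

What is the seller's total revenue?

Total revenue: $190

Ordering the bids: 100 (Cinder), 97 (Novara), 95 (Zephyr), 77 (Willow), …
Winners (2 units): Cinder, Novara.
Highest unsuccessful bid: $95 → clearing price.
Total revenue = 2 × $95 = $190.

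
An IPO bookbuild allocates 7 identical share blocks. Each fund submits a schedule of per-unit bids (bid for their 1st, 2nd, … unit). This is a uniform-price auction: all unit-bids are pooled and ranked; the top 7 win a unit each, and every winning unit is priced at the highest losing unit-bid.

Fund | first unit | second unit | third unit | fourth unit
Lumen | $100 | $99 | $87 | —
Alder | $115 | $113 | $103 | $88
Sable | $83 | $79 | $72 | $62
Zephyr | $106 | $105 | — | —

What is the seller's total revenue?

All unit-bids, highest first — top 7: 115 (Alder-1), 113 (Alder-2), 106 (Zephyr-1), 105 (Zephyr-2), 103 (Alder-3), 100 (Lumen-1), 99 (Lumen-2)
The (k+1)-th unit-bid is $88.
Allocation: Alder 3, Lumen 2, Zephyr 2. Every unit priced at $88.
Revenue = 7 × 88 = $616.

Total revenue: $616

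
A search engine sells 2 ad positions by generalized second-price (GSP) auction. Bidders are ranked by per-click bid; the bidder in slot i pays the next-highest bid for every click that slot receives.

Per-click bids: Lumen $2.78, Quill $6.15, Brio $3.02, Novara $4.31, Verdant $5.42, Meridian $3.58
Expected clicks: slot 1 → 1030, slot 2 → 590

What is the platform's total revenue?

Per-click bids in order: $6.15 (Quill) > $5.42 (Verdant) > $4.31 (Novara) > …
Slot 1: Quill pays $5.42 × 1030 = $5582.60
Slot 2: Verdant pays $4.31 × 590 = $2542.90
Total = $8125.50

Total revenue: $8125.50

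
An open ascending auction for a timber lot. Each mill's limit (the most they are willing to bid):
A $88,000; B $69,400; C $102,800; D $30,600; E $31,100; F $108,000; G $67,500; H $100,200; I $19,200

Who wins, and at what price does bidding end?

F wins at $102,800

Limits in order: 108,000 (F) > 102,800 (C) > 100,200 (H) > 88,000 (A) > 69,400 (B) > 67,500 (G) > …
Once the price passes $102,800, only F is left; the hammer falls at C's limit of $102,800.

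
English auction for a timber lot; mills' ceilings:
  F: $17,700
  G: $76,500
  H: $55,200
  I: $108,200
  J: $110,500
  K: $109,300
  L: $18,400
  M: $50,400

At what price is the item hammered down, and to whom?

J wins at $109,300

Limits in order: 110,500 (J) > 109,300 (K) > 108,200 (I) > 76,500 (G) > 55,200 (H) > 50,400 (M) > …
K is the last rival to drop out, at $109,300; J remains and wins at that price.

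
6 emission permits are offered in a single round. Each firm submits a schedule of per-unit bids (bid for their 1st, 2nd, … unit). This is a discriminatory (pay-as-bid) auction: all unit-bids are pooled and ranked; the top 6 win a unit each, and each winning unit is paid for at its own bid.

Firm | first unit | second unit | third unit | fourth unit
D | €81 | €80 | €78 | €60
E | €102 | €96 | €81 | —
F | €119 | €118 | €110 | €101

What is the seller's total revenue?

Total revenue: €646

All unit-bids, highest first — top 6: 119 (F-1), 118 (F-2), 110 (F-3), 102 (E-1), 101 (F-4), 96 (E-2)
Next rejected bid: €81 (not a price — pay-as-bid).
Each winning unit pays its own bid.
Revenue = 119 + 118 + 110 + 102 + 101 + 96 = €646.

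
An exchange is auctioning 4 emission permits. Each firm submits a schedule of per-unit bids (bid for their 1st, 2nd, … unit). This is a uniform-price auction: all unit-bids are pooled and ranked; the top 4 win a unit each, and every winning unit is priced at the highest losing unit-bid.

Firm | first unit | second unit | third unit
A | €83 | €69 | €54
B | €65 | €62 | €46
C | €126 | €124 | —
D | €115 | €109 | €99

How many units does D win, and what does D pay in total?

D: 2 units, pays €198

All unit-bids, highest first — top 4: 126 (C-1), 124 (C-2), 115 (D-1), 109 (D-2)
Highest rejected unit-bid = €99.
D wins 2 unit(s) at €99 each.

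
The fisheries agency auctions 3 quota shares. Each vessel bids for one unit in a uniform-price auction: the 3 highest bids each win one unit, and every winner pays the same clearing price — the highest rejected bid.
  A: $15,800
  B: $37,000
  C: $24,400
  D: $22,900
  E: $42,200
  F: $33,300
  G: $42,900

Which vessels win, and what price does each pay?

G, E, B; each pays $33,300

Ordering the bids: 42,900 (G), 42,200 (E), 37,000 (B), 33,300 (F), 24,400 (C), …
Top 3: G, E, B.
Clearing price = highest rejected bid = $33,300.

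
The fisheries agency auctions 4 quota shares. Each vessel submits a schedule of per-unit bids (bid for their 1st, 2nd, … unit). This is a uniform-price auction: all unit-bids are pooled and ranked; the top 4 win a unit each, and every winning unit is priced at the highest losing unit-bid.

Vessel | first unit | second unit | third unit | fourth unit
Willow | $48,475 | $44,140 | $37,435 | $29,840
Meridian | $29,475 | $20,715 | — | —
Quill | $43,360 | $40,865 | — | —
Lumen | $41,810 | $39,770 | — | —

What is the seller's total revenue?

Total revenue: $163,460

Pooled unit-bids ranked (top 4): 48,475 (Willow-1), 44,140 (Willow-2), 43,360 (Quill-1), 41,810 (Lumen-1)
Highest rejected unit-bid = $40,865.
Allocation: Lumen 1, Quill 1, Willow 2. Every unit priced at $40,865.
Revenue = 4 × 40,865 = $163,460.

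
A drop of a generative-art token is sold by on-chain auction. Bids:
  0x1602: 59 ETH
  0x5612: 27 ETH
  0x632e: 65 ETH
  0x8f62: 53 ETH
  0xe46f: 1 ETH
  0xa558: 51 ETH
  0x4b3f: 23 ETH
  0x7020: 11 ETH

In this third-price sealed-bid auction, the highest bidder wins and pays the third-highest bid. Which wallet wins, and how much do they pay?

0x632e pays 53 ETH

Bids ranked: 65 (0x632e) > 59 (0x1602) > 53 (0x8f62) > 51 (0xa558) > 27 (0x5612) > 23 (0x4b3f) > …
0x632e wins; payment is bid #3 in the ranking = 53 ETH.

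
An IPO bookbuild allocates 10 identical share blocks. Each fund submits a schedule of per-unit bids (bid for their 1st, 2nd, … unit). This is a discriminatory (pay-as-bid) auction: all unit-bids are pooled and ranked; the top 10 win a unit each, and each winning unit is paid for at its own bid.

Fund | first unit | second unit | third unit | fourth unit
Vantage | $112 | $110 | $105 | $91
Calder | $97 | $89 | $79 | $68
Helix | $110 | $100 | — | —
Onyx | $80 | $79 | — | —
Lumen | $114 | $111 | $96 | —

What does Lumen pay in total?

Lumen pays $321

All unit-bids, highest first — top 10: 114 (Lumen-1), 112 (Vantage-1), 111 (Lumen-2), 110 (Vantage-2), 110 (Helix-1), 105 (Vantage-3), 100 (Helix-2), 97 (Calder-1), 96 (Lumen-3), 91 (Vantage-4)
Next rejected bid: $89 (not a price — pay-as-bid).
Lumen's winning unit-bids: 114 + 111 + 96 = $321.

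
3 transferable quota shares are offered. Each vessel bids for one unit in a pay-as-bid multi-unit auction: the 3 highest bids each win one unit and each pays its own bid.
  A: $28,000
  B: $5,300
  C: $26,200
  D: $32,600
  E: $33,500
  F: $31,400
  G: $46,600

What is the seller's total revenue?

Bids ranked high→low: 46,600 (G), 33,500 (E), 32,600 (D), 31,400 (F), 28,000 (A), …
Winners (3 units): G, E, D.
Total revenue = 46,600 + 33,500 + 32,600 = $112,700.

Total revenue: $112,700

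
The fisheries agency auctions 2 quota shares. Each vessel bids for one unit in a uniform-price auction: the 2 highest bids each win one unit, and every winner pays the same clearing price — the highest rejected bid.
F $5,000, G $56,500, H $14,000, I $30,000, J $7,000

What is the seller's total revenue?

Sorting: 56,500 (G), 30,000 (I), 14,000 (H), 7,000 (J), …
Top 2: G, I.
Clearing price = highest rejected bid = $14,000.
Total revenue = 2 × $14,000 = $28,000.

Total revenue: $28,000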